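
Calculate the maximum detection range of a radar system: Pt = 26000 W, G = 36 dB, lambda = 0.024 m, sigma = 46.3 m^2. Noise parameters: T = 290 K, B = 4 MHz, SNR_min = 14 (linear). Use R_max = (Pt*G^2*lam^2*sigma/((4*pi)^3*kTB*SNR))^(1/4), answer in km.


G_lin = 10^(36/10) = 3981.071706
R^4 = 26000 * 3981.071706^2 * 0.024^2 * 46.3 / ((4*pi)^3 * 1.38e-23 * 290 * 4000000.0 * 14)
R^4 = 2.47105e19 m^4
R_max = (2.47105e19)^(1/4) = 70505.1 m = 70.5 km

70.5 km


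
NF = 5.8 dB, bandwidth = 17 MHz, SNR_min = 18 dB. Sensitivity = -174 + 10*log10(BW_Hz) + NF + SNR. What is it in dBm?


10*log10(17000000.0) = 72.3
S = -174 + 72.3 + 5.8 + 18 = -77.9 dBm

-77.9 dBm


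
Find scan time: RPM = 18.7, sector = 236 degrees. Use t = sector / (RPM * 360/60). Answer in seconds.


t = 236 / (18.7 * 360) * 60 = 2.1 s

2.1 s


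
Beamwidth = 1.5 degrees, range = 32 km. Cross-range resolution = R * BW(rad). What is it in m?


BW_rad = 0.026179939
CR = 32000 * 0.026179939 = 837.8 m

837.8 m


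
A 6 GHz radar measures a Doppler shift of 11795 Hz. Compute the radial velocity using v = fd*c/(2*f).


v = 11795 * 3e8 / (2 * 6000000000.0) = 294.9 m/s

294.9 m/s


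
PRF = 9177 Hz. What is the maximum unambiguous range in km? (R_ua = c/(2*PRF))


R_ua = 3e8 / (2 * 9177) = 16345.2 m = 16.3 km

16.3 km


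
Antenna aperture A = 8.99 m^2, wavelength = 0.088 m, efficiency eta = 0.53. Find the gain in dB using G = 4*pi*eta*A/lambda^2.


G_linear = 4*pi*0.53*8.99/0.088^2 = 7731.79
G_dB = 10*log10(7731.79) = 38.9 dB

38.9 dB


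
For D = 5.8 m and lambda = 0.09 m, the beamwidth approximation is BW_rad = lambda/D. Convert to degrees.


BW_rad = 0.09 / 5.8 = 0.015517
BW_deg = 0.89 degrees

0.89 degrees


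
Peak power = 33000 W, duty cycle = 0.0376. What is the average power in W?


P_avg = 33000 * 0.0376 = 1240.8 W

1240.8 W


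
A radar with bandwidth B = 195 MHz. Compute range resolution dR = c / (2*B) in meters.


dR = 3e8 / (2 * 195000000.0) = 0.77 m

0.77 m


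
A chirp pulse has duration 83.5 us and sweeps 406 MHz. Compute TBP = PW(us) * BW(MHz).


TBP = 83.5 * 406 = 33901.0

33901.0


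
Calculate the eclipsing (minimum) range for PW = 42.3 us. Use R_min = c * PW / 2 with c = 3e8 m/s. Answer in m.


R_min = 3e8 * 42.3e-6 / 2 = 6345.0 m

6345.0 m


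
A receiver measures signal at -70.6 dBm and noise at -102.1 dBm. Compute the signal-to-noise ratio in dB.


SNR = -70.6 - (-102.1) = 31.5 dB

31.5 dB


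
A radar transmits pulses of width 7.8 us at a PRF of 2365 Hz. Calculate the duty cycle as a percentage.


DC = 7.8e-6 * 2365 * 100 = 1.84%

1.84%


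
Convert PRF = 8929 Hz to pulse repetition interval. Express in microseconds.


PRI = 1/8929 = 0.0001119946 s = 112.0 us

112.0 us


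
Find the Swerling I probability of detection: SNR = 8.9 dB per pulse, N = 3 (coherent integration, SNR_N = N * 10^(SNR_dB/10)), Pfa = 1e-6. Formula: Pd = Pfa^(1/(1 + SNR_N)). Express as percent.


SNR_lin = 10^(8.9/10) = 7.76247
SNR_N = 3 * 7.76247 = 23.28741
1/(1 + SNR_N) = 1/24.28741 = 0.0411736
Pd = (1e-6)^0.0411736 = 0.56619
Pd = 56.6%

56.6%


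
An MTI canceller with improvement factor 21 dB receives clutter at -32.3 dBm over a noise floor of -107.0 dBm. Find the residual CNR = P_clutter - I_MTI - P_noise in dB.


CNR = -32.3 - 21 - (-107.0) = 53.7 dB

53.7 dB


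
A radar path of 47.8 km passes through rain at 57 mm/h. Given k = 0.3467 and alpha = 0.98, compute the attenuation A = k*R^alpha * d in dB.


gamma = 0.3467 * 57^0.98 = 18.226832 dB/km
A = 18.226832 * 47.8 = 871.24 dB

871.24 dB


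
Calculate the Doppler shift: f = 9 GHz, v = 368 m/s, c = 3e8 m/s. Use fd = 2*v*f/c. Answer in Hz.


fd = 2 * 368 * 9000000000.0 / 3e8 = 22080.0 Hz

22080.0 Hz


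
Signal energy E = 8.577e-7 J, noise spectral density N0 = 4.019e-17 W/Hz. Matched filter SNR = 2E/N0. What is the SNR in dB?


SNR_lin = 2 * 8.577e-7 / 4.019e-17 = 4.268e10
SNR_dB = 10*log10(4.268e10) = 106.3 dB

106.3 dB


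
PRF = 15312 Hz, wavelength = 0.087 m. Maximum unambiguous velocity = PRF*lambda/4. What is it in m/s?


V_ua = 15312 * 0.087 / 4 = 333.0 m/s

333.0 m/s


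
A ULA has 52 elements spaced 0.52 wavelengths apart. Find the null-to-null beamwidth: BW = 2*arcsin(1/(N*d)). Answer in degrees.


1/(N*d) = 1/(52*0.52) = 0.036982
BW = 2*arcsin(0.036982) = 4.2 degrees

4.2 degrees


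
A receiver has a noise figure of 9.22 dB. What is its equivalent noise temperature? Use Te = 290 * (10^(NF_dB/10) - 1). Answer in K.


NF_lin = 10^(9.22/10) = 8.35603
Te = 290 * (8.35603 - 1) = 2133.2 K

2133.2 K


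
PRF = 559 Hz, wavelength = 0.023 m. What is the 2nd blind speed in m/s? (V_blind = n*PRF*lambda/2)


V_blind = 2 * 559 * 0.023 / 2 = 12.9 m/s

12.9 m/s


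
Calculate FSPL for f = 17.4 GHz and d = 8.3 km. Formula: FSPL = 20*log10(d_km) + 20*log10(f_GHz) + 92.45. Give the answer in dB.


20*log10(8.3) = 18.38
20*log10(17.4) = 24.81
FSPL = 135.6 dB

135.6 dB


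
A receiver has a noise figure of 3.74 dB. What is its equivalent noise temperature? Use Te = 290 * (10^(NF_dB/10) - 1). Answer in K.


NF_lin = 10^(3.74/10) = 2.36592
Te = 290 * (2.36592 - 1) = 396.1 K

396.1 K


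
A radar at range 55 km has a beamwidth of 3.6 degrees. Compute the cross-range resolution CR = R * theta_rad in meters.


BW_rad = 0.062831853
CR = 55000 * 0.062831853 = 3455.8 m

3455.8 m


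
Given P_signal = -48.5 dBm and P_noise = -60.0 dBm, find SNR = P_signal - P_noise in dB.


SNR = -48.5 - (-60.0) = 11.5 dB

11.5 dB


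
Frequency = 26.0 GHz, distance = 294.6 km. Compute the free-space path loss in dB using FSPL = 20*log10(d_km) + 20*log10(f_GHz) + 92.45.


20*log10(294.6) = 49.38
20*log10(26.0) = 28.3
FSPL = 170.1 dB

170.1 dB


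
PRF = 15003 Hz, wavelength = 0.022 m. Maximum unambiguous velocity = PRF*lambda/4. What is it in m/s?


V_ua = 15003 * 0.022 / 4 = 82.5 m/s

82.5 m/s


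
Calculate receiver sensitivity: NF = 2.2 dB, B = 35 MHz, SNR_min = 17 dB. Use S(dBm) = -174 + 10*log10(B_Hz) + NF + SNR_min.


10*log10(35000000.0) = 75.44
S = -174 + 75.44 + 2.2 + 17 = -79.4 dBm

-79.4 dBm


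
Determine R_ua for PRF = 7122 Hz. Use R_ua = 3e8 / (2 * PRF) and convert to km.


R_ua = 3e8 / (2 * 7122) = 21061.5 m = 21.1 km

21.1 km


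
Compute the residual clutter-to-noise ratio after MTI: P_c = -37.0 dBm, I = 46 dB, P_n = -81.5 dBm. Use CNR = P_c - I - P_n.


CNR = -37.0 - 46 - (-81.5) = -1.5 dB

-1.5 dB


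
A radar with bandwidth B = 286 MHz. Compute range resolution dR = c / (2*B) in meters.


dR = 3e8 / (2 * 286000000.0) = 0.52 m

0.52 m


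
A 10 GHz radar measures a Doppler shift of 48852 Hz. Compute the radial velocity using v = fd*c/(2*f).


v = 48852 * 3e8 / (2 * 10000000000.0) = 732.8 m/s

732.8 m/s


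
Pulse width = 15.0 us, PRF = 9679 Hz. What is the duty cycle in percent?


DC = 15.0e-6 * 9679 * 100 = 14.52%

14.52%


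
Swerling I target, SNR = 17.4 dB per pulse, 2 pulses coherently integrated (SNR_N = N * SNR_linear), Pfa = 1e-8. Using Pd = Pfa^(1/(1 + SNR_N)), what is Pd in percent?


SNR_lin = 10^(17.4/10) = 54.95409
SNR_N = 2 * 54.95409 = 109.90818
1/(1 + SNR_N) = 1/110.90818 = 0.0090165
Pd = (1e-8)^0.0090165 = 0.84697
Pd = 84.7%

84.7%


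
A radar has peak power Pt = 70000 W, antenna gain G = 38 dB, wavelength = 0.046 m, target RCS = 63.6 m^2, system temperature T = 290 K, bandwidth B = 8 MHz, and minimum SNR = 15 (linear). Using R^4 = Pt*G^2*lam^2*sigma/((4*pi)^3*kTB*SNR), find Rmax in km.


G_lin = 10^(38/10) = 6309.573445
R^4 = 70000 * 6309.573445^2 * 0.046^2 * 63.6 / ((4*pi)^3 * 1.38e-23 * 290 * 8000000.0 * 15)
R^4 = 3.93535e20 m^4
R_max = (3.93535e20)^(1/4) = 140846.4 m = 140.8 km

140.8 km


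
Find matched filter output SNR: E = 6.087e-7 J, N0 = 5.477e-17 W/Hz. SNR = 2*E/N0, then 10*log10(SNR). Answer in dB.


SNR_lin = 2 * 6.087e-7 / 5.477e-17 = 2.223e10
SNR_dB = 10*log10(2.223e10) = 103.5 dB

103.5 dB


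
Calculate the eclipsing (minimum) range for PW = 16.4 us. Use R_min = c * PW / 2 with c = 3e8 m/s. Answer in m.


R_min = 3e8 * 16.4e-6 / 2 = 2460.0 m

2460.0 m


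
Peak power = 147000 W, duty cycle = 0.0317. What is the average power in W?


P_avg = 147000 * 0.0317 = 4659.9 W

4659.9 W


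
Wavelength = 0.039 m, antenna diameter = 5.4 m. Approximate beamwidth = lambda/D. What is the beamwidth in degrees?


BW_rad = 0.039 / 5.4 = 0.007222
BW_deg = 0.41 degrees

0.41 degrees


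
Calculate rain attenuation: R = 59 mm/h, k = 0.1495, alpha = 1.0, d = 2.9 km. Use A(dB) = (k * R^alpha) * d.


gamma = 0.1495 * 59^1.0 = 8.8205 dB/km
A = 8.8205 * 2.9 = 25.58 dB

25.58 dB


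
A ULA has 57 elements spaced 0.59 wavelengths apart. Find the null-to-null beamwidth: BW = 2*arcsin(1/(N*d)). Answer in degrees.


1/(N*d) = 1/(57*0.59) = 0.029735
BW = 2*arcsin(0.029735) = 3.4 degrees

3.4 degrees


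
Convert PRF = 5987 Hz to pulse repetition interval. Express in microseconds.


PRI = 1/5987 = 0.0001670286 s = 167.0 us

167.0 us


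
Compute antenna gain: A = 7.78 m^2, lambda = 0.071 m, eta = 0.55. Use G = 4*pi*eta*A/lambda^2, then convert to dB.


G_linear = 4*pi*0.55*7.78/0.071^2 = 10666.83
G_dB = 10*log10(10666.83) = 40.3 dB

40.3 dB


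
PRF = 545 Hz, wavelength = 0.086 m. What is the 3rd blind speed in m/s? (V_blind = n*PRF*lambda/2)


V_blind = 3 * 545 * 0.086 / 2 = 70.3 m/s

70.3 m/s


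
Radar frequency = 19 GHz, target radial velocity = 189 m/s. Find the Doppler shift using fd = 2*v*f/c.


fd = 2 * 189 * 19000000000.0 / 3e8 = 23940.0 Hz

23940.0 Hz


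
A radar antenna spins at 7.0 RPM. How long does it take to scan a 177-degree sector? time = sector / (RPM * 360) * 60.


t = 177 / (7.0 * 360) * 60 = 4.21 s

4.21 s


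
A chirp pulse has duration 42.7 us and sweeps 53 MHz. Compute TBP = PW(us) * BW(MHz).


TBP = 42.7 * 53 = 2263.1

2263.1


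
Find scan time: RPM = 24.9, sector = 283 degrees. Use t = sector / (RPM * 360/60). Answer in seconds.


t = 283 / (24.9 * 360) * 60 = 1.89 s

1.89 s


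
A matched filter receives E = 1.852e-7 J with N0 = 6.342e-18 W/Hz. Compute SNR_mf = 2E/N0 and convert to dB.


SNR_lin = 2 * 1.852e-7 / 6.342e-18 = 5.84e10
SNR_dB = 10*log10(5.84e10) = 107.7 dB

107.7 dB


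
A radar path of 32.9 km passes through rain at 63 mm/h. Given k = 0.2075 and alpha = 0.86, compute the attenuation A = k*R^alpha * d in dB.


gamma = 0.2075 * 63^0.86 = 7.318987 dB/km
A = 7.318987 * 32.9 = 240.79 dB

240.79 dB


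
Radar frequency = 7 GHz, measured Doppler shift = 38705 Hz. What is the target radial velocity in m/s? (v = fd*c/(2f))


v = 38705 * 3e8 / (2 * 7000000000.0) = 829.4 m/s

829.4 m/s


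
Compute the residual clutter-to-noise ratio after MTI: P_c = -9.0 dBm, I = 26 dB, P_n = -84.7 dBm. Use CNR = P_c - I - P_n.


CNR = -9.0 - 26 - (-84.7) = 49.7 dB

49.7 dB


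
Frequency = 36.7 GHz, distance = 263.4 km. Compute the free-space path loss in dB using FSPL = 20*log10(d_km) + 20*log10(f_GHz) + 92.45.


20*log10(263.4) = 48.41
20*log10(36.7) = 31.29
FSPL = 172.2 dB

172.2 dB


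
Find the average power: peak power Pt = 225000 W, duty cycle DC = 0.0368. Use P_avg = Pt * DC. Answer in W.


P_avg = 225000 * 0.0368 = 8280.0 W

8280.0 W


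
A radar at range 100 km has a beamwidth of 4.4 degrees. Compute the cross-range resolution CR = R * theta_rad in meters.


BW_rad = 0.076794487
CR = 100000 * 0.076794487 = 7679.4 m

7679.4 m


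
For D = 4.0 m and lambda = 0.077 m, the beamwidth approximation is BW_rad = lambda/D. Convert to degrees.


BW_rad = 0.077 / 4.0 = 0.01925
BW_deg = 1.1 degrees

1.1 degrees


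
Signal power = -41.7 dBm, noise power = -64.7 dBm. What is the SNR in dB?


SNR = -41.7 - (-64.7) = 23.0 dB

23.0 dB


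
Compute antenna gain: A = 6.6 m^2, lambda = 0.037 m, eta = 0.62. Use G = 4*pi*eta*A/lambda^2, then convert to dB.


G_linear = 4*pi*0.62*6.6/0.037^2 = 37561.42
G_dB = 10*log10(37561.42) = 45.7 dB

45.7 dB


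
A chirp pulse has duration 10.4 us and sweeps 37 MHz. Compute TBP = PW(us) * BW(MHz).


TBP = 10.4 * 37 = 384.8

384.8


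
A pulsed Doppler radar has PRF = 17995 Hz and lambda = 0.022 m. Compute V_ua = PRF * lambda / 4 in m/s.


V_ua = 17995 * 0.022 / 4 = 99.0 m/s

99.0 m/s


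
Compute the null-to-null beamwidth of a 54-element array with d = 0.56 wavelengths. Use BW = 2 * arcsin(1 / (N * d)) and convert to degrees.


1/(N*d) = 1/(54*0.56) = 0.033069
BW = 2*arcsin(0.033069) = 3.8 degrees

3.8 degrees


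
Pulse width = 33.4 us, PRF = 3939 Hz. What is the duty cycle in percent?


DC = 33.4e-6 * 3939 * 100 = 13.16%

13.16%


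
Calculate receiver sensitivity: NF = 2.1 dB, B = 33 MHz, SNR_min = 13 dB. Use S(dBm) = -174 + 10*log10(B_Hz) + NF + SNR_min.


10*log10(33000000.0) = 75.19
S = -174 + 75.19 + 2.1 + 13 = -83.7 dBm

-83.7 dBm


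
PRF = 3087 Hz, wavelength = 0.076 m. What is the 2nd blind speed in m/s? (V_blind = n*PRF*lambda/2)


V_blind = 2 * 3087 * 0.076 / 2 = 234.6 m/s

234.6 m/s


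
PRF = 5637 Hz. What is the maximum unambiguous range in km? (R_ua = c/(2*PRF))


R_ua = 3e8 / (2 * 5637) = 26609.9 m = 26.6 km

26.6 km


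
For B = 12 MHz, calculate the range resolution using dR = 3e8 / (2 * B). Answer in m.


dR = 3e8 / (2 * 12000000.0) = 12.5 m

12.5 m


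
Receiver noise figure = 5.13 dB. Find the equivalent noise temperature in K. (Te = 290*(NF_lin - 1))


NF_lin = 10^(5.13/10) = 3.258367
Te = 290 * (3.258367 - 1) = 654.9 K

654.9 K


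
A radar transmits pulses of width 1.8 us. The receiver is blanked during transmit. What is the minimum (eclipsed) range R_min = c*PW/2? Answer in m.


R_min = 3e8 * 1.8e-6 / 2 = 270.0 m

270.0 m


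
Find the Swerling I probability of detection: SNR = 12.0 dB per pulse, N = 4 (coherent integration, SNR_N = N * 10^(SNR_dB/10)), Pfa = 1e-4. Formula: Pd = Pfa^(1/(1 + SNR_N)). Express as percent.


SNR_lin = 10^(12.0/10) = 15.84893
SNR_N = 4 * 15.84893 = 63.39572
1/(1 + SNR_N) = 1/64.39572 = 0.015529
Pd = (1e-4)^0.015529 = 0.86673
Pd = 86.7%

86.7%


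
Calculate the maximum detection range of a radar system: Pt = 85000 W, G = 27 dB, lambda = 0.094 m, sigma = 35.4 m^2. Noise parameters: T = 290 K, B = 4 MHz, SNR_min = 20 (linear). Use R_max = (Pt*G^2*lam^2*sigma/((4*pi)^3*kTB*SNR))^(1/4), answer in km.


G_lin = 10^(27/10) = 501.187234
R^4 = 85000 * 501.187234^2 * 0.094^2 * 35.4 / ((4*pi)^3 * 1.38e-23 * 290 * 4000000.0 * 20)
R^4 = 1.05119e19 m^4
R_max = (1.05119e19)^(1/4) = 56940.4 m = 56.9 km

56.9 km


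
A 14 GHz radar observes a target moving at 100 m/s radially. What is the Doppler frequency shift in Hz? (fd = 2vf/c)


fd = 2 * 100 * 14000000000.0 / 3e8 = 9333.3 Hz

9333.3 Hz


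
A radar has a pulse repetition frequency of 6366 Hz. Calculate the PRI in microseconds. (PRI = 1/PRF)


PRI = 1/6366 = 0.0001570845 s = 157.1 us

157.1 us


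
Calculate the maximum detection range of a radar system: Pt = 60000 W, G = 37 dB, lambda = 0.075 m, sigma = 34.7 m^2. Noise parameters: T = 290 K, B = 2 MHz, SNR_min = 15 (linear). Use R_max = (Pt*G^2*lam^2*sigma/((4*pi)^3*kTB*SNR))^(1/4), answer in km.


G_lin = 10^(37/10) = 5011.872336
R^4 = 60000 * 5011.872336^2 * 0.075^2 * 34.7 / ((4*pi)^3 * 1.38e-23 * 290 * 2000000.0 * 15)
R^4 = 1.23474e21 m^4
R_max = (1.23474e21)^(1/4) = 187453.6 m = 187.5 km

187.5 km


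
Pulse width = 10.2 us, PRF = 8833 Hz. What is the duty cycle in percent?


DC = 10.2e-6 * 8833 * 100 = 9.01%

9.01%


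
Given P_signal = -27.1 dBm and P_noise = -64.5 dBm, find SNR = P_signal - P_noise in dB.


SNR = -27.1 - (-64.5) = 37.4 dB

37.4 dB


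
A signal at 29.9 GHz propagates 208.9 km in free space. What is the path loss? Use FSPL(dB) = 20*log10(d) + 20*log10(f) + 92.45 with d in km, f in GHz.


20*log10(208.9) = 46.4
20*log10(29.9) = 29.51
FSPL = 168.4 dB

168.4 dB


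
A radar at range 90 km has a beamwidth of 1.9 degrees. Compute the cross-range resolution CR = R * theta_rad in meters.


BW_rad = 0.033161256
CR = 90000 * 0.033161256 = 2984.5 m

2984.5 m


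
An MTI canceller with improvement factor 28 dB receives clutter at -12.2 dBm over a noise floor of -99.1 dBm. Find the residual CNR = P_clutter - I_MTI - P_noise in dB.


CNR = -12.2 - 28 - (-99.1) = 58.9 dB

58.9 dB


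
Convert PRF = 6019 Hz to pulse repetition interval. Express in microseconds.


PRI = 1/6019 = 0.0001661406 s = 166.1 us

166.1 us


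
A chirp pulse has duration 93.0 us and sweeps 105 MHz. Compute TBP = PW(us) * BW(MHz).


TBP = 93.0 * 105 = 9765.0

9765.0


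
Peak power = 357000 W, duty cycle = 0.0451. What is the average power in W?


P_avg = 357000 * 0.0451 = 16100.7 W

16100.7 W


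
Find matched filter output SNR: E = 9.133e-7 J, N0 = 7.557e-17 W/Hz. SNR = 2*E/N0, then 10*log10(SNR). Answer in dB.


SNR_lin = 2 * 9.133e-7 / 7.557e-17 = 2.417e10
SNR_dB = 10*log10(2.417e10) = 103.8 dB

103.8 dB


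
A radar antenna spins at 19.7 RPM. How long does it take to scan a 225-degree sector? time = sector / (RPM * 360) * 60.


t = 225 / (19.7 * 360) * 60 = 1.9 s

1.9 s


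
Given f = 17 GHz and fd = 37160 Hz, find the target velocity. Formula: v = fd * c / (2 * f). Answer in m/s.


v = 37160 * 3e8 / (2 * 17000000000.0) = 327.9 m/s

327.9 m/s


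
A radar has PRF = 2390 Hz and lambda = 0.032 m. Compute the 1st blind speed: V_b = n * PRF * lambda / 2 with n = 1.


V_blind = 1 * 2390 * 0.032 / 2 = 38.2 m/s

38.2 m/s


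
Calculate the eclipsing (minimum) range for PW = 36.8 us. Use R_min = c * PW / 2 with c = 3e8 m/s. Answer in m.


R_min = 3e8 * 36.8e-6 / 2 = 5520.0 m

5520.0 m


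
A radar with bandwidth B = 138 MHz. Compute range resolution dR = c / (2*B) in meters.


dR = 3e8 / (2 * 138000000.0) = 1.09 m

1.09 m


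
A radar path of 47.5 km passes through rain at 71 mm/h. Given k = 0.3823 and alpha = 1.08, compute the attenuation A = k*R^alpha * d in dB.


gamma = 0.3823 * 71^1.08 = 38.173617 dB/km
A = 38.173617 * 47.5 = 1813.25 dB

1813.25 dB


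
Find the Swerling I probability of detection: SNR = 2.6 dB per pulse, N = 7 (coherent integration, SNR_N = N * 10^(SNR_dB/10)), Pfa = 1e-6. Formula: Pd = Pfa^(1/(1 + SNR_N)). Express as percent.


SNR_lin = 10^(2.6/10) = 1.8197
SNR_N = 7 * 1.8197 = 12.7379
1/(1 + SNR_N) = 1/13.7379 = 0.0727913
Pd = (1e-6)^0.0727913 = 0.36581
Pd = 36.6%

36.6%


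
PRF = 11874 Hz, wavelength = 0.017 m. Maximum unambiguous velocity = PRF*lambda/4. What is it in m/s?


V_ua = 11874 * 0.017 / 4 = 50.5 m/s

50.5 m/s


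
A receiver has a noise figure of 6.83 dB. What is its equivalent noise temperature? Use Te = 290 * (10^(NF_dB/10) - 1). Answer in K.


NF_lin = 10^(6.83/10) = 4.819478
Te = 290 * (4.819478 - 1) = 1107.6 K

1107.6 K


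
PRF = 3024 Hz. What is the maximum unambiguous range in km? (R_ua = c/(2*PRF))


R_ua = 3e8 / (2 * 3024) = 49603.2 m = 49.6 km

49.6 km


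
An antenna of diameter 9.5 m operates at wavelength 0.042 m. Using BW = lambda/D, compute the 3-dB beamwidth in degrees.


BW_rad = 0.042 / 9.5 = 0.004421
BW_deg = 0.25 degrees

0.25 degrees


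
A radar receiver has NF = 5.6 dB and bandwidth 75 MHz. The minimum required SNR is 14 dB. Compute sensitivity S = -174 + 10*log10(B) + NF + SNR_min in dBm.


10*log10(75000000.0) = 78.75
S = -174 + 78.75 + 5.6 + 14 = -75.6 dBm

-75.6 dBm


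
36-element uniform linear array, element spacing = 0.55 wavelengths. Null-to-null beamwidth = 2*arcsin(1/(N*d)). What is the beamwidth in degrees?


1/(N*d) = 1/(36*0.55) = 0.050505
BW = 2*arcsin(0.050505) = 5.8 degrees

5.8 degrees


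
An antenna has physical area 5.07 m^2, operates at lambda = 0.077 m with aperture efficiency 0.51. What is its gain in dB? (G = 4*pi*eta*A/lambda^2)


G_linear = 4*pi*0.51*5.07/0.077^2 = 5480.33
G_dB = 10*log10(5480.33) = 37.4 dB

37.4 dB


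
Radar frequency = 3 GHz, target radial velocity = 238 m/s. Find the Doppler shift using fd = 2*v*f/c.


fd = 2 * 238 * 3000000000.0 / 3e8 = 4760.0 Hz

4760.0 Hz


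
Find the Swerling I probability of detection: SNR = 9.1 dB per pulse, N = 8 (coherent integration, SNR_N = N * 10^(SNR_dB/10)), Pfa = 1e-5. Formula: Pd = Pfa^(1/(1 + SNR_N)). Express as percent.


SNR_lin = 10^(9.1/10) = 8.12831
SNR_N = 8 * 8.12831 = 65.02648
1/(1 + SNR_N) = 1/66.02648 = 0.0151454
Pd = (1e-5)^0.0151454 = 0.83999
Pd = 84.0%

84.0%


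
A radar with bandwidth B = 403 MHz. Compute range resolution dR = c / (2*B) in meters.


dR = 3e8 / (2 * 403000000.0) = 0.37 m

0.37 m


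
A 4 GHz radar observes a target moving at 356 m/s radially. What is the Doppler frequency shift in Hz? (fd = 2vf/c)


fd = 2 * 356 * 4000000000.0 / 3e8 = 9493.3 Hz

9493.3 Hz


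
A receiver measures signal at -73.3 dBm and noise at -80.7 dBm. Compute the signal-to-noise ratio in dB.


SNR = -73.3 - (-80.7) = 7.4 dB

7.4 dB


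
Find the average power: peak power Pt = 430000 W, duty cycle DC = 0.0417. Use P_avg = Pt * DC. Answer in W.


P_avg = 430000 * 0.0417 = 17931.0 W

17931.0 W


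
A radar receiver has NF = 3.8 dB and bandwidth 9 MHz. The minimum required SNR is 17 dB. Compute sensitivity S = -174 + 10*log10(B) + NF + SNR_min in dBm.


10*log10(9000000.0) = 69.54
S = -174 + 69.54 + 3.8 + 17 = -83.7 dBm

-83.7 dBm


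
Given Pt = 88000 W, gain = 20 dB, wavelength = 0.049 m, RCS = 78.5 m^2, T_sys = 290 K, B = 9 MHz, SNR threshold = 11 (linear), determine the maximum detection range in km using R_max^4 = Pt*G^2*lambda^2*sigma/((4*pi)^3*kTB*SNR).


G_lin = 10^(20/10) = 100.0
R^4 = 88000 * 100.0^2 * 0.049^2 * 78.5 / ((4*pi)^3 * 1.38e-23 * 290 * 9000000.0 * 11)
R^4 = 2.10961e17 m^4
R_max = (2.10961e17)^(1/4) = 21431.4 m = 21.4 km

21.4 km


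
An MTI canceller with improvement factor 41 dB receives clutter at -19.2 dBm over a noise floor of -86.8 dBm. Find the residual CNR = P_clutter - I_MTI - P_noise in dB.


CNR = -19.2 - 41 - (-86.8) = 26.6 dB

26.6 dB


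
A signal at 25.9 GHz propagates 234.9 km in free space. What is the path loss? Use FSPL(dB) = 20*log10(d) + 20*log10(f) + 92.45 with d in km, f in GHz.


20*log10(234.9) = 47.42
20*log10(25.9) = 28.27
FSPL = 168.1 dB

168.1 dB


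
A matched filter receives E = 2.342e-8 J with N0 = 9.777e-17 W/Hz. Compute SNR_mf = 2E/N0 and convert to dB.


SNR_lin = 2 * 2.342e-8 / 9.777e-17 = 4.791e8
SNR_dB = 10*log10(4.791e8) = 86.8 dB

86.8 dB


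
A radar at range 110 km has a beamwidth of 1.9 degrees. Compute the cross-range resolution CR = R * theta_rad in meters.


BW_rad = 0.033161256
CR = 110000 * 0.033161256 = 3647.7 m

3647.7 m


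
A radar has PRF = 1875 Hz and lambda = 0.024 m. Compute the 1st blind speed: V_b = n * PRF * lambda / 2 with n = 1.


V_blind = 1 * 1875 * 0.024 / 2 = 22.5 m/s

22.5 m/s


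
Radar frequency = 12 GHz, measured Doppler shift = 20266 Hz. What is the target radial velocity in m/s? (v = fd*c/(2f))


v = 20266 * 3e8 / (2 * 12000000000.0) = 253.3 m/s

253.3 m/s


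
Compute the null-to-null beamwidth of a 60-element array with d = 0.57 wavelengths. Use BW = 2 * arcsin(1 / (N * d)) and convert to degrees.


1/(N*d) = 1/(60*0.57) = 0.02924
BW = 2*arcsin(0.02924) = 3.4 degrees

3.4 degrees


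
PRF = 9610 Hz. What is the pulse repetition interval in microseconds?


PRI = 1/9610 = 0.0001040583 s = 104.1 us

104.1 us


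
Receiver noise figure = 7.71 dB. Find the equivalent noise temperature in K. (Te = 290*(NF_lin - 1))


NF_lin = 10^(7.71/10) = 5.902011
Te = 290 * (5.902011 - 1) = 1421.6 K

1421.6 K


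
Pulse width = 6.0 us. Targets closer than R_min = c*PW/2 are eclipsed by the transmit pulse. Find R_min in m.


R_min = 3e8 * 6.0e-6 / 2 = 900.0 m

900.0 m


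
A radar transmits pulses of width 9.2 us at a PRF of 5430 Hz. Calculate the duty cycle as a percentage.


DC = 9.2e-6 * 5430 * 100 = 5.0%

5.0%


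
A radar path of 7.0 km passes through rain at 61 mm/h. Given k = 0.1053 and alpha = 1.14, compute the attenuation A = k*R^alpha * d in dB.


gamma = 0.1053 * 61^1.14 = 11.421007 dB/km
A = 11.421007 * 7.0 = 79.95 dB

79.95 dB


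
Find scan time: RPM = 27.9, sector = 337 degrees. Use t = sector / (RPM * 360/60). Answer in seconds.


t = 337 / (27.9 * 360) * 60 = 2.01 s

2.01 s


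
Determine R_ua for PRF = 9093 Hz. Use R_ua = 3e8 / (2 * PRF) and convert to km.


R_ua = 3e8 / (2 * 9093) = 16496.2 m = 16.5 km

16.5 km


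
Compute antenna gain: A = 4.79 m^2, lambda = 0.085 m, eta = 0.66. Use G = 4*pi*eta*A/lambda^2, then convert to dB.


G_linear = 4*pi*0.66*4.79/0.085^2 = 5498.59
G_dB = 10*log10(5498.59) = 37.4 dB

37.4 dB


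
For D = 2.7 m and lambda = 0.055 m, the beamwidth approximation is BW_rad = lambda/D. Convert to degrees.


BW_rad = 0.055 / 2.7 = 0.02037
BW_deg = 1.17 degrees

1.17 degrees


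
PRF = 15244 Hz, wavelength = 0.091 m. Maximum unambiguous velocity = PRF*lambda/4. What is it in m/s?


V_ua = 15244 * 0.091 / 4 = 346.8 m/s

346.8 m/s


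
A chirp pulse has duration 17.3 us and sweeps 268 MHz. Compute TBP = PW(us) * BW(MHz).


TBP = 17.3 * 268 = 4636.4

4636.4


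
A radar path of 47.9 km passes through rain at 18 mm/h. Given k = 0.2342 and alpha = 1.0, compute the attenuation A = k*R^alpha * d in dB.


gamma = 0.2342 * 18^1.0 = 4.2156 dB/km
A = 4.2156 * 47.9 = 201.93 dB

201.93 dB


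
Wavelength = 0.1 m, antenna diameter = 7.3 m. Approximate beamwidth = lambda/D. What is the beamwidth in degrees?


BW_rad = 0.1 / 7.3 = 0.013699
BW_deg = 0.78 degrees

0.78 degrees


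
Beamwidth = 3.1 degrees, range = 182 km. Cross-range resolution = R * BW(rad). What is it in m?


BW_rad = 0.054105207
CR = 182000 * 0.054105207 = 9847.1 m

9847.1 m


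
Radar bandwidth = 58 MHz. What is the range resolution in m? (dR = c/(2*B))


dR = 3e8 / (2 * 58000000.0) = 2.59 m

2.59 m


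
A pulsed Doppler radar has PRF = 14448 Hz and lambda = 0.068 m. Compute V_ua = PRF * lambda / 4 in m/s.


V_ua = 14448 * 0.068 / 4 = 245.6 m/s

245.6 m/s


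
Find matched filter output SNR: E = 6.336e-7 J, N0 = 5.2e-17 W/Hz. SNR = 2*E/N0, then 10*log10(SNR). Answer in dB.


SNR_lin = 2 * 6.336e-7 / 5.2e-17 = 2.437e10
SNR_dB = 10*log10(2.437e10) = 103.9 dB

103.9 dB


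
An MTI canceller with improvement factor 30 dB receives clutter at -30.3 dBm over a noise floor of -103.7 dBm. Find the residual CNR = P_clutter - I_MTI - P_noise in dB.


CNR = -30.3 - 30 - (-103.7) = 43.4 dB

43.4 dB


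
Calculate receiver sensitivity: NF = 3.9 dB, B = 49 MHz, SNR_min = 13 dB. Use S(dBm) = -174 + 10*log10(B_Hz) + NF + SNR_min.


10*log10(49000000.0) = 76.9
S = -174 + 76.9 + 3.9 + 13 = -80.2 dBm

-80.2 dBm


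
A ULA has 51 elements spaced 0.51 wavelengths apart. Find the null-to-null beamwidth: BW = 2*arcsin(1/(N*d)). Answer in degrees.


1/(N*d) = 1/(51*0.51) = 0.038447
BW = 2*arcsin(0.038447) = 4.4 degrees

4.4 degrees


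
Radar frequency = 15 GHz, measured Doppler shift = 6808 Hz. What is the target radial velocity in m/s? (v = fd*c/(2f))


v = 6808 * 3e8 / (2 * 15000000000.0) = 68.1 m/s

68.1 m/s


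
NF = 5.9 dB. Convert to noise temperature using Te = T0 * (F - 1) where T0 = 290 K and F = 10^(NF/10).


NF_lin = 10^(5.9/10) = 3.890451
Te = 290 * (3.890451 - 1) = 838.2 K

838.2 K


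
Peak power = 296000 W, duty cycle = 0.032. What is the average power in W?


P_avg = 296000 * 0.032 = 9472.0 W

9472.0 W


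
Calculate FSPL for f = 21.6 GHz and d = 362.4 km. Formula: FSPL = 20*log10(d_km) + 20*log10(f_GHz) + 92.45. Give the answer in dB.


20*log10(362.4) = 51.18
20*log10(21.6) = 26.69
FSPL = 170.3 dB

170.3 dB


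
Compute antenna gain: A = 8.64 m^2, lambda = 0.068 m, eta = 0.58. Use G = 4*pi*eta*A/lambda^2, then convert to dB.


G_linear = 4*pi*0.58*8.64/0.068^2 = 13618.64
G_dB = 10*log10(13618.64) = 41.3 dB

41.3 dB


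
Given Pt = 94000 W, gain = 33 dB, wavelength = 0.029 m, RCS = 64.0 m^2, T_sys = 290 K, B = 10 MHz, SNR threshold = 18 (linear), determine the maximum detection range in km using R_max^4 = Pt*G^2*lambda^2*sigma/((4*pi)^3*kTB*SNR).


G_lin = 10^(33/10) = 1995.262315
R^4 = 94000 * 1995.262315^2 * 0.029^2 * 64.0 / ((4*pi)^3 * 1.38e-23 * 290 * 10000000.0 * 18)
R^4 = 1.40904e19 m^4
R_max = (1.40904e19)^(1/4) = 61267.6 m = 61.3 km

61.3 km


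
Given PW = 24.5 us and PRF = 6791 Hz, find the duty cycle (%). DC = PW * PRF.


DC = 24.5e-6 * 6791 * 100 = 16.64%

16.64%


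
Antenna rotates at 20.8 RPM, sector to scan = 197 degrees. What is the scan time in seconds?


t = 197 / (20.8 * 360) * 60 = 1.58 s

1.58 s


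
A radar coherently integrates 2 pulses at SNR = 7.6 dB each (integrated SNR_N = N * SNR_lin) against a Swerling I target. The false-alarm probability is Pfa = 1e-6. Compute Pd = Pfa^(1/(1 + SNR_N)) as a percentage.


SNR_lin = 10^(7.6/10) = 5.7544
SNR_N = 2 * 5.7544 = 11.5088
1/(1 + SNR_N) = 1/12.5088 = 0.0799437
Pd = (1e-6)^0.0799437 = 0.33139
Pd = 33.1%

33.1%


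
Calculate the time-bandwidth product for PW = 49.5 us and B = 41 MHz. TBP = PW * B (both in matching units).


TBP = 49.5 * 41 = 2029.5

2029.5


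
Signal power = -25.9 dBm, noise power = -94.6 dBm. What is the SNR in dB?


SNR = -25.9 - (-94.6) = 68.7 dB

68.7 dB


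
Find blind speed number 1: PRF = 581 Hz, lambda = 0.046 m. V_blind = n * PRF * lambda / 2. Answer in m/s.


V_blind = 1 * 581 * 0.046 / 2 = 13.4 m/s

13.4 m/s


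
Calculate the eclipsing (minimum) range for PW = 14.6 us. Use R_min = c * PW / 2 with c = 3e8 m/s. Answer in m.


R_min = 3e8 * 14.6e-6 / 2 = 2190.0 m

2190.0 m


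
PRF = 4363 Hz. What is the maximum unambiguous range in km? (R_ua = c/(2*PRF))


R_ua = 3e8 / (2 * 4363) = 34380.0 m = 34.4 km

34.4 km


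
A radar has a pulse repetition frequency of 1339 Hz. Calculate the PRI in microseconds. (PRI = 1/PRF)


PRI = 1/1339 = 0.000746826 s = 746.8 us

746.8 us


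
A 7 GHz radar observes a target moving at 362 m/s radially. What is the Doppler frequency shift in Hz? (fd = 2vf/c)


fd = 2 * 362 * 7000000000.0 / 3e8 = 16893.3 Hz

16893.3 Hz


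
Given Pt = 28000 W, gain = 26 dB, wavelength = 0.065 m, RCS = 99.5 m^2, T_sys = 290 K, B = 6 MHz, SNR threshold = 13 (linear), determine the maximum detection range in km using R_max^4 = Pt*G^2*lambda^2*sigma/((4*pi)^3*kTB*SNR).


G_lin = 10^(26/10) = 398.107171
R^4 = 28000 * 398.107171^2 * 0.065^2 * 99.5 / ((4*pi)^3 * 1.38e-23 * 290 * 6000000.0 * 13)
R^4 = 3.01166e18 m^4
R_max = (3.01166e18)^(1/4) = 41658.3 m = 41.7 km

41.7 km


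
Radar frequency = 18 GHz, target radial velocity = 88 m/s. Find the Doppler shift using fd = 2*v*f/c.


fd = 2 * 88 * 18000000000.0 / 3e8 = 10560.0 Hz

10560.0 Hz


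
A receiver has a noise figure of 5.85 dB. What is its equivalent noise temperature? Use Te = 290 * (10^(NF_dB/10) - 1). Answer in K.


NF_lin = 10^(5.85/10) = 3.845918
Te = 290 * (3.845918 - 1) = 825.3 K

825.3 K


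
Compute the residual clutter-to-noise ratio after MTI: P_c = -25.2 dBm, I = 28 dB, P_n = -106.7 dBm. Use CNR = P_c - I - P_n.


CNR = -25.2 - 28 - (-106.7) = 53.5 dB

53.5 dB


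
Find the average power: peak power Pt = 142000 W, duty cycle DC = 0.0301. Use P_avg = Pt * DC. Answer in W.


P_avg = 142000 * 0.0301 = 4274.2 W

4274.2 W


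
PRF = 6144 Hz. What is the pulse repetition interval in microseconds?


PRI = 1/6144 = 0.0001627604 s = 162.8 us

162.8 us


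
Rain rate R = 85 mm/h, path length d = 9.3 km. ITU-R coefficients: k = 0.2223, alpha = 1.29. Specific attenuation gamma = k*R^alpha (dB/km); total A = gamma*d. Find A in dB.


gamma = 0.2223 * 85^1.29 = 68.531443 dB/km
A = 68.531443 * 9.3 = 637.34 dB

637.34 dB


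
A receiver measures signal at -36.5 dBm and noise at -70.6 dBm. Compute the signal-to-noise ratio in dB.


SNR = -36.5 - (-70.6) = 34.1 dB

34.1 dB


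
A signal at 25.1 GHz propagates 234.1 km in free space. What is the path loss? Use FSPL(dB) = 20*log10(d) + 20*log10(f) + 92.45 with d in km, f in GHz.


20*log10(234.1) = 47.39
20*log10(25.1) = 27.99
FSPL = 167.8 dB

167.8 dB


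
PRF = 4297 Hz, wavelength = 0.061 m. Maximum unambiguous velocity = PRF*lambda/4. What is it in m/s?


V_ua = 4297 * 0.061 / 4 = 65.5 m/s

65.5 m/s


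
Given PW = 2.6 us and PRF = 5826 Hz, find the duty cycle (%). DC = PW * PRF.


DC = 2.6e-6 * 5826 * 100 = 1.51%

1.51%


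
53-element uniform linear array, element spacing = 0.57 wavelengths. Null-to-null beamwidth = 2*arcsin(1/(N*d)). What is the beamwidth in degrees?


1/(N*d) = 1/(53*0.57) = 0.033102
BW = 2*arcsin(0.033102) = 3.8 degrees

3.8 degrees


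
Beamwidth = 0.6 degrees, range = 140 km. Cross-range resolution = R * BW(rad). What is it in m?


BW_rad = 0.010471976
CR = 140000 * 0.010471976 = 1466.1 m

1466.1 m


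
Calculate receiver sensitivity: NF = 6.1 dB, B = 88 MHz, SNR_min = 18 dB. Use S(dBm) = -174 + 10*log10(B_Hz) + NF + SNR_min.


10*log10(88000000.0) = 79.44
S = -174 + 79.44 + 6.1 + 18 = -70.5 dBm

-70.5 dBm


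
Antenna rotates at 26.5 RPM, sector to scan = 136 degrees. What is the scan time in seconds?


t = 136 / (26.5 * 360) * 60 = 0.86 s

0.86 s


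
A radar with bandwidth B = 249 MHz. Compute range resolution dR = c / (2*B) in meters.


dR = 3e8 / (2 * 249000000.0) = 0.6 m

0.6 m


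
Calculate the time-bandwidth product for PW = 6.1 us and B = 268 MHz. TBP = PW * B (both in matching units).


TBP = 6.1 * 268 = 1634.8

1634.8


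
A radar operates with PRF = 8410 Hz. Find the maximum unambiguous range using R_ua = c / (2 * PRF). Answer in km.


R_ua = 3e8 / (2 * 8410) = 17835.9 m = 17.8 km

17.8 km


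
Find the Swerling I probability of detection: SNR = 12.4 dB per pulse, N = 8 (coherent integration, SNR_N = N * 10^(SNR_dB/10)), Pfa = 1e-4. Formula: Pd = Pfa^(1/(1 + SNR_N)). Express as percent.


SNR_lin = 10^(12.4/10) = 17.37801
SNR_N = 8 * 17.37801 = 139.02408
1/(1 + SNR_N) = 1/140.02408 = 0.0071416
Pd = (1e-4)^0.0071416 = 0.93634
Pd = 93.6%

93.6%


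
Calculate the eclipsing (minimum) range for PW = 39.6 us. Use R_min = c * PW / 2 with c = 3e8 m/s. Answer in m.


R_min = 3e8 * 39.6e-6 / 2 = 5940.0 m

5940.0 m


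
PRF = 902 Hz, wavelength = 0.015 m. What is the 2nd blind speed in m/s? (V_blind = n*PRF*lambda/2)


V_blind = 2 * 902 * 0.015 / 2 = 13.5 m/s

13.5 m/s


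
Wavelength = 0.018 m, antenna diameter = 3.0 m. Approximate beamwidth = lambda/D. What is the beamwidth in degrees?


BW_rad = 0.018 / 3.0 = 0.006
BW_deg = 0.34 degrees

0.34 degrees


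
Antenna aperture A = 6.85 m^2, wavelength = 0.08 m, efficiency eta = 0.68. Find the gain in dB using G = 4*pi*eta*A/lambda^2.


G_linear = 4*pi*0.68*6.85/0.08^2 = 9145.96
G_dB = 10*log10(9145.96) = 39.6 dB

39.6 dB


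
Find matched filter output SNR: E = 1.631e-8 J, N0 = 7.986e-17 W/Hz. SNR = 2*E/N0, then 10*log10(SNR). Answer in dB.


SNR_lin = 2 * 1.631e-8 / 7.986e-17 = 4.085e8
SNR_dB = 10*log10(4.085e8) = 86.1 dB

86.1 dB


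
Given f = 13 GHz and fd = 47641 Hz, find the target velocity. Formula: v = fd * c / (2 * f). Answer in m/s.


v = 47641 * 3e8 / (2 * 13000000000.0) = 549.7 m/s

549.7 m/s


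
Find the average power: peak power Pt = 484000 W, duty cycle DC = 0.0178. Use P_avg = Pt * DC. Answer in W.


P_avg = 484000 * 0.0178 = 8615.2 W

8615.2 W


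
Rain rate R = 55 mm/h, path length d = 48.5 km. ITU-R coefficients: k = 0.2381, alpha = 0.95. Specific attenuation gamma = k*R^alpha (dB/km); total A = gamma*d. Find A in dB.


gamma = 0.2381 * 55^0.95 = 10.717758 dB/km
A = 10.717758 * 48.5 = 519.81 dB

519.81 dB


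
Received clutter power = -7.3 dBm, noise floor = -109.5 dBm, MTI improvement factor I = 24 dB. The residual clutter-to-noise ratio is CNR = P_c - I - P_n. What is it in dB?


CNR = -7.3 - 24 - (-109.5) = 78.2 dB

78.2 dB


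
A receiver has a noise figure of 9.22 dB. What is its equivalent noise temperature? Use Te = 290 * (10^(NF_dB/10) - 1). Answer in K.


NF_lin = 10^(9.22/10) = 8.35603
Te = 290 * (8.35603 - 1) = 2133.2 K

2133.2 K


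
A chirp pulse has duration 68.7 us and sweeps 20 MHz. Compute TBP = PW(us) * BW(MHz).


TBP = 68.7 * 20 = 1374.0

1374.0


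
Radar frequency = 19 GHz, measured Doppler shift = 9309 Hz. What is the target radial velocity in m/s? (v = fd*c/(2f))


v = 9309 * 3e8 / (2 * 19000000000.0) = 73.5 m/s

73.5 m/s


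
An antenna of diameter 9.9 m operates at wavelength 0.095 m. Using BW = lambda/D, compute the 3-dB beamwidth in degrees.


BW_rad = 0.095 / 9.9 = 0.009596
BW_deg = 0.55 degrees

0.55 degrees


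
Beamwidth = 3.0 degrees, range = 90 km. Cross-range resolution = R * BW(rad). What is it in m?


BW_rad = 0.052359878
CR = 90000 * 0.052359878 = 4712.4 m

4712.4 m


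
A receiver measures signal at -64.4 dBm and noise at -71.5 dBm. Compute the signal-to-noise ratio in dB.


SNR = -64.4 - (-71.5) = 7.1 dB

7.1 dB


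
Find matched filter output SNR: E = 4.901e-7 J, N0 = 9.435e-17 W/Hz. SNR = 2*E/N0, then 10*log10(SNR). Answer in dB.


SNR_lin = 2 * 4.901e-7 / 9.435e-17 = 1.039e10
SNR_dB = 10*log10(1.039e10) = 100.2 dB

100.2 dB


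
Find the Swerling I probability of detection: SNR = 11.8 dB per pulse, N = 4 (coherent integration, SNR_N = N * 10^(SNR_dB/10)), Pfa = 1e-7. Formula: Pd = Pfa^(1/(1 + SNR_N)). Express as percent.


SNR_lin = 10^(11.8/10) = 15.13561
SNR_N = 4 * 15.13561 = 60.54244
1/(1 + SNR_N) = 1/61.54244 = 0.0162489
Pd = (1e-7)^0.0162489 = 0.76959
Pd = 77.0%

77.0%


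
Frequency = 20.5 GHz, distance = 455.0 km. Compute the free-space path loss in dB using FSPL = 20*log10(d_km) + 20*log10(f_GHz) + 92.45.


20*log10(455.0) = 53.16
20*log10(20.5) = 26.24
FSPL = 171.8 dB

171.8 dB


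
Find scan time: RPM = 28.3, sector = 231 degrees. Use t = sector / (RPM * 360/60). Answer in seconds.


t = 231 / (28.3 * 360) * 60 = 1.36 s

1.36 s


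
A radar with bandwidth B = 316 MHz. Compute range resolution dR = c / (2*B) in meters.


dR = 3e8 / (2 * 316000000.0) = 0.47 m

0.47 m


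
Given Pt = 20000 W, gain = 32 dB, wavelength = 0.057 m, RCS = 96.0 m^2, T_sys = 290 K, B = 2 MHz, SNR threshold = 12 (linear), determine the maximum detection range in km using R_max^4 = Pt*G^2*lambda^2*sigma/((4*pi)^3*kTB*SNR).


G_lin = 10^(32/10) = 1584.893192
R^4 = 20000 * 1584.893192^2 * 0.057^2 * 96.0 / ((4*pi)^3 * 1.38e-23 * 290 * 2000000.0 * 12)
R^4 = 8.22116e19 m^4
R_max = (8.22116e19)^(1/4) = 95221.1 m = 95.2 km

95.2 km


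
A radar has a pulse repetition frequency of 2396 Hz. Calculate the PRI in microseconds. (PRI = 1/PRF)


PRI = 1/2396 = 0.0004173623 s = 417.4 us

417.4 us


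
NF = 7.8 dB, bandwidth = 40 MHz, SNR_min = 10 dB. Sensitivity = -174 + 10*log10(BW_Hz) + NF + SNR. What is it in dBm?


10*log10(40000000.0) = 76.02
S = -174 + 76.02 + 7.8 + 10 = -80.2 dBm

-80.2 dBm


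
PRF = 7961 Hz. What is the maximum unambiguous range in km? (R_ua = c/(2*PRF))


R_ua = 3e8 / (2 * 7961) = 18841.9 m = 18.8 km

18.8 km


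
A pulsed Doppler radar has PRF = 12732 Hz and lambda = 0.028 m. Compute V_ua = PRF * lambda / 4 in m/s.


V_ua = 12732 * 0.028 / 4 = 89.1 m/s

89.1 m/s


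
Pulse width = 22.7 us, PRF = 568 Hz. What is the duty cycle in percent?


DC = 22.7e-6 * 568 * 100 = 1.29%

1.29%


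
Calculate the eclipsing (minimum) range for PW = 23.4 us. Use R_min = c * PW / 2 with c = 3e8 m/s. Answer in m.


R_min = 3e8 * 23.4e-6 / 2 = 3510.0 m

3510.0 m


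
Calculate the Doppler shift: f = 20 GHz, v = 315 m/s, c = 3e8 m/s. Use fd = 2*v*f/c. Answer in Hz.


fd = 2 * 315 * 20000000000.0 / 3e8 = 42000.0 Hz

42000.0 Hz
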